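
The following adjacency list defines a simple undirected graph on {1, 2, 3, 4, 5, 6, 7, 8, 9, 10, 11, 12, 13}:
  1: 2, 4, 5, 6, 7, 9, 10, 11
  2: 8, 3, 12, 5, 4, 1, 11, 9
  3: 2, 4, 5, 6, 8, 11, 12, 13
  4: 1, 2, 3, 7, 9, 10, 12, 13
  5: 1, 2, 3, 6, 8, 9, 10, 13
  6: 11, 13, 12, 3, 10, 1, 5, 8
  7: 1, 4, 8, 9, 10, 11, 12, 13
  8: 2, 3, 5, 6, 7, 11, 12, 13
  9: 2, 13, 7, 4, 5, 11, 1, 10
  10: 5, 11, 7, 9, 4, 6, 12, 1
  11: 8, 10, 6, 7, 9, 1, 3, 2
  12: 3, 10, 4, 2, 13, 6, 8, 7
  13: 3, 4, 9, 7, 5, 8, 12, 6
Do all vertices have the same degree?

Yes

Degrees: 1:8, 2:8, 3:8, 4:8, 5:8, 6:8, 7:8, 8:8, 9:8, 10:8, 11:8, 12:8, 13:8
All degrees equal 8; the graph is regular.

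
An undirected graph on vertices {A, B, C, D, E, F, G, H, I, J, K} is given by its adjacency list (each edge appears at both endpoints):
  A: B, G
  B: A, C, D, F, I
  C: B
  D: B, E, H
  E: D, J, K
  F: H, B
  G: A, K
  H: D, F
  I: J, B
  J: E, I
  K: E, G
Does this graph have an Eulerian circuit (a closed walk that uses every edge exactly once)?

No

Degrees: A:2, B:5, C:1, D:3, E:3, F:2, G:2, H:2, I:2, J:2, K:2
B, C, D, E have odd degree; an Eulerian circuit needs every degree to be even, so none exists.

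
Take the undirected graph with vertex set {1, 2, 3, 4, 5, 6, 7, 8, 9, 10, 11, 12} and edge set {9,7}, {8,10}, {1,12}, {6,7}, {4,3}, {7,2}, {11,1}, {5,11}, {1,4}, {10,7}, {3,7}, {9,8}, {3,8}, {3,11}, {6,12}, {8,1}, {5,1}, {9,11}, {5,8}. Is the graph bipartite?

No

1-5-11-1 is an odd cycle (length 3), and a bipartite graph can contain only even cycles.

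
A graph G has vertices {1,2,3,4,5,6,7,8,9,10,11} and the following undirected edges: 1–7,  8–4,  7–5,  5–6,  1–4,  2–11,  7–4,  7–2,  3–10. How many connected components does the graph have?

3

Component: {9}
Component: {3, 10}
Component: {1, 2, 4, 5, 6, 7, 8, 11}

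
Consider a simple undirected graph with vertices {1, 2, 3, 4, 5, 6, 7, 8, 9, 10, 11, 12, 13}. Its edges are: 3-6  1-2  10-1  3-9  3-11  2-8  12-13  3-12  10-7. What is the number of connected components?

Component: {4}
Component: {5}
Component: {1, 2, 7, 8, 10}
Component: {3, 6, 9, 11, 12, 13}

4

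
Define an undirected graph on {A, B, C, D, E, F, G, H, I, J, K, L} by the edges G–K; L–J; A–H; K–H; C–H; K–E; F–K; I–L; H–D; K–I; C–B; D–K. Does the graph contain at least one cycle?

|V| = 12, |E| = 12, number of components = 1.
One cycle is H-K-D-H.

Yes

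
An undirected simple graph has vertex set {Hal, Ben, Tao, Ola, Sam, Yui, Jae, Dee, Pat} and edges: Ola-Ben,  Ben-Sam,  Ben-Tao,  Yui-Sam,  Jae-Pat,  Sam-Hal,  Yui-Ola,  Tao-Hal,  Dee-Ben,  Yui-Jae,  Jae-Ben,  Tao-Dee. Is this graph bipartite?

No

Ben-Dee-Tao-Ben is an odd cycle (length 3), and a bipartite graph can contain only even cycles.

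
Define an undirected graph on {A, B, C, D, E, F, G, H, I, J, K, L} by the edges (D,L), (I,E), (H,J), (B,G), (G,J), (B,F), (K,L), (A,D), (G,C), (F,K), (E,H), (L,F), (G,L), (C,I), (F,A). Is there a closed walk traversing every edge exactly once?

Degrees: A:2, B:2, C:2, D:2, E:2, F:4, G:4, H:2, I:2, J:2, K:2, L:4
Every vertex has even degree and the edges form a single connected piece, so an Eulerian circuit exists.

Yes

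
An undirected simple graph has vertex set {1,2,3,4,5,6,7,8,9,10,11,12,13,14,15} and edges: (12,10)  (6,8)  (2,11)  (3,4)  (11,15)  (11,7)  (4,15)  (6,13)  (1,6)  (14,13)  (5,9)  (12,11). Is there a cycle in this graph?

No

The graph has 15 vertices, 12 edges, and 3 connected components.
A forest on 15 vertices with 3 components has exactly 12 edges, which matches — so no cycle.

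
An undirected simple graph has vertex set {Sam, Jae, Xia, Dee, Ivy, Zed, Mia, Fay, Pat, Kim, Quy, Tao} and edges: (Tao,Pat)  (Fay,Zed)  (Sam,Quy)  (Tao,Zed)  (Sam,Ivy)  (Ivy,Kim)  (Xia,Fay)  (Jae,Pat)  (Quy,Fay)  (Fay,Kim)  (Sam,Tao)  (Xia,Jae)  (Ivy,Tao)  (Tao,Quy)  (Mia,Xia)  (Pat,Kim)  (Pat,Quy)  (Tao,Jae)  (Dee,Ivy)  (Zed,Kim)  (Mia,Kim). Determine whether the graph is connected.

Starting from Sam and exploring outward reaches every vertex (Sam, Tao, Ivy, Quy, Jae, Zed, Pat, Kim, Dee, Fay, Xia, Mia); the graph is connected.

Yes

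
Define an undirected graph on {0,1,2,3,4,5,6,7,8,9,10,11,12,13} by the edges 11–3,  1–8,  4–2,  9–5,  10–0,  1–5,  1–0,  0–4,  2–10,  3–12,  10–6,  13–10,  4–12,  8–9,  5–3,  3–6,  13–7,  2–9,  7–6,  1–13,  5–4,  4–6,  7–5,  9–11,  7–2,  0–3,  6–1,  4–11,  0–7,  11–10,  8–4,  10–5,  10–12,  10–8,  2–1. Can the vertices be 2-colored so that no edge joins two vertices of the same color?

A valid 2-coloring puts {1, 3, 4, 7, 9, 10} on one side and {0, 2, 5, 6, 8, 11, 12, 13} on the other; every edge crosses between the two sides.

Yes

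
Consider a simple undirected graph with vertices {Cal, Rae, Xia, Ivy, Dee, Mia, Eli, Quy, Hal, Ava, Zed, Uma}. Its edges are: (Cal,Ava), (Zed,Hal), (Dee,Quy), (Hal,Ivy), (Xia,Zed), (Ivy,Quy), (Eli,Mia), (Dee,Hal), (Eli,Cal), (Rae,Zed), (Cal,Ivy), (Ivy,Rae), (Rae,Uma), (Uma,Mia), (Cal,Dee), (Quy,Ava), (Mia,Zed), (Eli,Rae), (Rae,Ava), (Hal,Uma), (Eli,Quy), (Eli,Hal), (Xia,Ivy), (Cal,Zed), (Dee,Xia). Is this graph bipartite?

A valid 2-coloring puts {Ivy, Dee, Eli, Ava, Zed, Uma} on one side and {Cal, Rae, Xia, Mia, Quy, Hal} on the other; every edge crosses between the two sides.

Yes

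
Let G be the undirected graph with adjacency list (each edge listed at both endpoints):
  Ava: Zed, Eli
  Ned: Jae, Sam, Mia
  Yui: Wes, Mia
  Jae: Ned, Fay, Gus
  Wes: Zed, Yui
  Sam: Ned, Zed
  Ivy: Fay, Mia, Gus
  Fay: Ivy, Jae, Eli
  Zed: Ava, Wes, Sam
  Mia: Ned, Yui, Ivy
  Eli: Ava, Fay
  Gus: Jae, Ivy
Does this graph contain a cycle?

|V| = 12, |E| = 15, number of components = 1.
One cycle is Ava-Eli-Fay-Jae-Ned-Mia-Yui-Wes-Zed-Ava.

Yes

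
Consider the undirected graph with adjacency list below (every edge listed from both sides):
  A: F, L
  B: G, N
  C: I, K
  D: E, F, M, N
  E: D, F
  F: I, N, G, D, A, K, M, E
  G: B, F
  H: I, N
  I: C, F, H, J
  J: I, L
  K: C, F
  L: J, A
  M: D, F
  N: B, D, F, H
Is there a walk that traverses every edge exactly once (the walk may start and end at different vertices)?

Degrees: A:2, B:2, C:2, D:4, E:2, F:8, G:2, H:2, I:4, J:2, K:2, L:2, M:2, N:4
Odd-degree vertices: none (0 total).
With 0 odd-degree vertices and all edges in one connected piece, an Eulerian trail exists.

Yes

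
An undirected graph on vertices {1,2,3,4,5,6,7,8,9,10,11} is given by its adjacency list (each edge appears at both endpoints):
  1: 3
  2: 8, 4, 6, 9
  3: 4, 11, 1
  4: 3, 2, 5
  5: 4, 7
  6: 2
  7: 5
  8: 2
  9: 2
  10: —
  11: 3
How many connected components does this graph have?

Component: {10}
Component: {1, 2, 3, 4, 5, 6, 7, 8, 9, 11}

2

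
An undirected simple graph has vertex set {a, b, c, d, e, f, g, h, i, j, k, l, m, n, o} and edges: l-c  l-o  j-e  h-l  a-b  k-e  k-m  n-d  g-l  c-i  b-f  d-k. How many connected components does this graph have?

3

Component: {a, b, f}
Component: {c, g, h, i, l, o}
Component: {d, e, j, k, m, n}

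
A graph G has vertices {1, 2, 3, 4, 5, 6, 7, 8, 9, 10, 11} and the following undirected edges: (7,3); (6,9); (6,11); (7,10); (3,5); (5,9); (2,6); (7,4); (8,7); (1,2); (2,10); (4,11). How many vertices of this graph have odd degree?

4

Degrees: 1:1, 2:3, 3:2, 4:2, 5:2, 6:3, 7:4, 8:1, 9:2, 10:2, 11:2
Odd-degree vertices: 1, 2, 6, 8.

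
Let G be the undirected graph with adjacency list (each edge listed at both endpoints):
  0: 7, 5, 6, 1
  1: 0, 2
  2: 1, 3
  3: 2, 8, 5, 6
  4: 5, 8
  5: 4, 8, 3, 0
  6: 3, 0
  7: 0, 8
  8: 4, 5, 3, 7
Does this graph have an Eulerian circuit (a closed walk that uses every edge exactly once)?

Yes

Degrees: 0:4, 1:2, 2:2, 3:4, 4:2, 5:4, 6:2, 7:2, 8:4
All degrees are even and the non-isolated vertices are connected — an Eulerian circuit exists.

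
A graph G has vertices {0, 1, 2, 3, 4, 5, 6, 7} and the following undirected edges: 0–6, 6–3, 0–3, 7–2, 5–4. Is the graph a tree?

No

The graph has 8 vertices and 5 edges.
It is not connected, so it is not a tree.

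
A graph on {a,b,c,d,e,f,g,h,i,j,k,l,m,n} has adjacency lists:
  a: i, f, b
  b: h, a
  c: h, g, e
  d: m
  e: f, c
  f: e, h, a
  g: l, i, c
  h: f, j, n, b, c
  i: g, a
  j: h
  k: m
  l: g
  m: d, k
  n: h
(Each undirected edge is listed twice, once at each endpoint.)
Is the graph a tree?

|V| = 14, |E| = 15.
It is not connected, so it is not a tree.

No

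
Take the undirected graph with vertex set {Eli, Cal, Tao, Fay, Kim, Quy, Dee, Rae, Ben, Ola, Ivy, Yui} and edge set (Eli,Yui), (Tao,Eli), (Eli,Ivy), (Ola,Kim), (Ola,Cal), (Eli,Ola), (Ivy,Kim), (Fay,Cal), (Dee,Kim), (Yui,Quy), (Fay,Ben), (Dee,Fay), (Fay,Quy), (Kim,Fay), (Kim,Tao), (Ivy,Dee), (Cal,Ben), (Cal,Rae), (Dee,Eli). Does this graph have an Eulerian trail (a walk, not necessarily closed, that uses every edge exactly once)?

No

Degrees: Eli:5, Cal:4, Tao:2, Fay:5, Kim:5, Quy:2, Dee:4, Rae:1, Ben:2, Ola:3, Ivy:3, Yui:2
Odd-degree vertices: Eli, Fay, Kim, Rae, Ola, Ivy (6 total).
An Eulerian trail requires 0 or 2 odd-degree vertices; here there are 6.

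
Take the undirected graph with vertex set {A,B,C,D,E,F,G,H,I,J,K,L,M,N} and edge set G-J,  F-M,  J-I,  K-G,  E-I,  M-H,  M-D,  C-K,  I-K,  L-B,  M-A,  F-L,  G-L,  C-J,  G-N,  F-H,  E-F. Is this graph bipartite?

M-H-F-M is an odd cycle (length 3), and a bipartite graph can contain only even cycles.

No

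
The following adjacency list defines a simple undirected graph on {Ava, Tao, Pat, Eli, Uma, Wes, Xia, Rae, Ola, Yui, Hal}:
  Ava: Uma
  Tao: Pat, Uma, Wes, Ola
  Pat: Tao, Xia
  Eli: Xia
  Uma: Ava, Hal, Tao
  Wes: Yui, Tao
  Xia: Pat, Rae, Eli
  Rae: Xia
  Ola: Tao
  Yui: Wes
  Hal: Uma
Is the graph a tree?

Yes

The graph has 11 vertices and 10 edges.
Connected and |E| = |V| - 1, which characterizes a tree.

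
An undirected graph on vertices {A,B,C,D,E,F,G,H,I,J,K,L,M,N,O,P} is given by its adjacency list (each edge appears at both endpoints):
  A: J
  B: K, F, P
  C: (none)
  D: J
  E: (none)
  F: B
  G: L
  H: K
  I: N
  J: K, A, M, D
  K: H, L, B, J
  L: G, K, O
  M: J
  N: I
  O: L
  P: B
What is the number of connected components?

4

Component: {C}
Component: {E}
Component: {I, N}
Component: {A, B, D, F, G, H, J, K, L, M, O, P}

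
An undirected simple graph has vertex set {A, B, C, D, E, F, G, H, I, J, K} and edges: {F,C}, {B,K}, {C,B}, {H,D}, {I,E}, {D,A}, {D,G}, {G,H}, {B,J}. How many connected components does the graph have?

Component: {E, I}
Component: {A, D, G, H}
Component: {B, C, F, J, K}

3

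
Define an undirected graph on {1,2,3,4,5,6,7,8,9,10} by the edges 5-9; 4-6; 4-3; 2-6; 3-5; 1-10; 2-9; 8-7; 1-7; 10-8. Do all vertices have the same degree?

Degrees: 1:2, 2:2, 3:2, 4:2, 5:2, 6:2, 7:2, 8:2, 9:2, 10:2
Every vertex has degree 2, so the graph is 2-regular.

Yes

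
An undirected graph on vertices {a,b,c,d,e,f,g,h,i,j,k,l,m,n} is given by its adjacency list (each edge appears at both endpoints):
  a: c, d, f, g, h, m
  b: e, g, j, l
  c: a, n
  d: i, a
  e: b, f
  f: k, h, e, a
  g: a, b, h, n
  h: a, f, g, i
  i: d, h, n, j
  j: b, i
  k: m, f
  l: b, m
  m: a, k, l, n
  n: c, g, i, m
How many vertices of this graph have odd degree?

Degrees: a:6, b:4, c:2, d:2, e:2, f:4, g:4, h:4, i:4, j:2, k:2, l:2, m:4, n:4
Odd-degree vertices: none.

0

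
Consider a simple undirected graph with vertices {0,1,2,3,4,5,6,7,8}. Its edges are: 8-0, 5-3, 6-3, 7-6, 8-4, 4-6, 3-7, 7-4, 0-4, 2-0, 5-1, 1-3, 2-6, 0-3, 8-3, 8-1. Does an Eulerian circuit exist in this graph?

Degrees: 0:4, 1:3, 2:2, 3:6, 4:4, 5:2, 6:4, 7:3, 8:4
1, 7 have odd degree; an Eulerian circuit needs every degree to be even, so none exists.

No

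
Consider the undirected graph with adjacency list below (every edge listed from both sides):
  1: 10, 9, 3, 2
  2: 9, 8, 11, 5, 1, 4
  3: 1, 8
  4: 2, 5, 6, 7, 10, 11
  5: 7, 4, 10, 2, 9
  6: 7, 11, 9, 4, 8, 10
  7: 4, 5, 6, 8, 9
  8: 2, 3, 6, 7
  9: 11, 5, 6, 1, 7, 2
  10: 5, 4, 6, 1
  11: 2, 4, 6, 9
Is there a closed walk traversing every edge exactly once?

No

Degrees: 1:4, 2:6, 3:2, 4:6, 5:5, 6:6, 7:5, 8:4, 9:6, 10:4, 11:4
5, 7 have odd degree; an Eulerian circuit needs every degree to be even, so none exists.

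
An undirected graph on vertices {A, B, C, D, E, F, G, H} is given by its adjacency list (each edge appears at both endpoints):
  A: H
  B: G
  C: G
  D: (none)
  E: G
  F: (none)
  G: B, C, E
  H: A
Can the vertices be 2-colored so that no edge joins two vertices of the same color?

Partition the vertices as {D, F, G, H} vs {A, B, C, E}. Each listed edge has one endpoint in each part, so the graph is bipartite.

Yes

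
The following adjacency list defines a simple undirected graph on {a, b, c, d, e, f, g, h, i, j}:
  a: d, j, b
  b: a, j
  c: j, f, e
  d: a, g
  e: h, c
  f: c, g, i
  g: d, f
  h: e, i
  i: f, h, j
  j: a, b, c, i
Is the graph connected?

Yes

A breadth-first search from a visits a, j, b, d, i, c, g, f, h, e — all 10 vertices — so the graph is connected.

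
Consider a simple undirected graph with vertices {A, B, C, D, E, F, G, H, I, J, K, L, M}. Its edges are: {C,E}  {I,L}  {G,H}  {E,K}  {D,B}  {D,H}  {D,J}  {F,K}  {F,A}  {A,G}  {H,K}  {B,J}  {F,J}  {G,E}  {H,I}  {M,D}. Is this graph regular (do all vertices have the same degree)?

No

Degrees: A:2, B:2, C:1, D:4, E:3, F:3, G:3, H:4, I:2, J:3, K:3, L:1, M:1
Degrees are not all equal (e.g. deg(C)=1 but deg(D)=4); not regular.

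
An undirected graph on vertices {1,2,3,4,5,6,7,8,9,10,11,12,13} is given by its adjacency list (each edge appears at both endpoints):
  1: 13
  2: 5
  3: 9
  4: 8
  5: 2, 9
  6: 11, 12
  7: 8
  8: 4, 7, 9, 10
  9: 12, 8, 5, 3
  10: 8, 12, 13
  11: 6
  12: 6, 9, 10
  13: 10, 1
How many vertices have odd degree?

Degrees: 1:1, 2:1, 3:1, 4:1, 5:2, 6:2, 7:1, 8:4, 9:4, 10:3, 11:1, 12:3, 13:2
Odd-degree vertices: 1, 2, 3, 4, 7, 10, 11, 12.

8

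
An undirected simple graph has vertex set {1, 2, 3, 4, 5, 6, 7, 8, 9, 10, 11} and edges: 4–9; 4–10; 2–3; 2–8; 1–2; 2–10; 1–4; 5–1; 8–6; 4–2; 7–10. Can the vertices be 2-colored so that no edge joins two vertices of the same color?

2-4-10-2 is an odd cycle (length 3), and a bipartite graph can contain only even cycles.

No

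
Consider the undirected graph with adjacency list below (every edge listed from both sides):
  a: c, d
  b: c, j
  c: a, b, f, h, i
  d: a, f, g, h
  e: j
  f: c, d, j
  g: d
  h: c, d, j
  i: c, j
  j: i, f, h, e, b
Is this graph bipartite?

Yes

Partition the vertices as {c, d, j} vs {a, b, e, f, g, h, i}. Each listed edge has one endpoint in each part, so the graph is bipartite.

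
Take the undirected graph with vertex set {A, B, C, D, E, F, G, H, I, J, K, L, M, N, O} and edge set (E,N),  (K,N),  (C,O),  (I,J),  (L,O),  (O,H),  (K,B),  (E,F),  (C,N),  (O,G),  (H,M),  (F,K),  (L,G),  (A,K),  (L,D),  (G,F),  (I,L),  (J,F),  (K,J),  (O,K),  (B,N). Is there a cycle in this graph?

Yes

The graph has 15 vertices, 21 edges, and 1 connected component.
Since 21 > 15 - 1, a cycle must exist; for instance K-O-L-G-F-J-K.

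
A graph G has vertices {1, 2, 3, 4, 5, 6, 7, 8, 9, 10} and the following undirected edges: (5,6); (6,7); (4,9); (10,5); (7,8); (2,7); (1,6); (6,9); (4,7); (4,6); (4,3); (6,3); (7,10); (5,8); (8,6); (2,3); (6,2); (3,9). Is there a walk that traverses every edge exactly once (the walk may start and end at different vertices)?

No

Degrees: 1:1, 2:3, 3:4, 4:4, 5:3, 6:8, 7:5, 8:3, 9:3, 10:2
Odd-degree vertices: 1, 2, 5, 7, 8, 9 (6 total).
With 6 odd-degree vertices (more than two), no single trail can use every edge.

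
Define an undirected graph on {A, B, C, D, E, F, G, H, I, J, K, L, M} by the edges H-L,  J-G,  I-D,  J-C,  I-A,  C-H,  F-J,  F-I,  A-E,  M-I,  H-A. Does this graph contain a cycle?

|V| = 13, |E| = 11, number of components = 3.
One cycle is A-I-F-J-C-H-A.

Yes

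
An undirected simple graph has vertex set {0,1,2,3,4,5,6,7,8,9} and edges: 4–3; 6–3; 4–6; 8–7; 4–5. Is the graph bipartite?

3-4-6-3 is an odd cycle (length 3), and a bipartite graph can contain only even cycles.

No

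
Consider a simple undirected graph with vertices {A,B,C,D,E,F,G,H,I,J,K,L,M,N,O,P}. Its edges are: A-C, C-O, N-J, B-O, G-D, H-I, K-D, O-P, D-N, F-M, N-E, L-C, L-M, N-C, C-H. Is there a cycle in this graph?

No

|V| = 16, |E| = 15, number of components = 1.
Since 15 = 16 - 1, the graph is a forest and contains no cycle.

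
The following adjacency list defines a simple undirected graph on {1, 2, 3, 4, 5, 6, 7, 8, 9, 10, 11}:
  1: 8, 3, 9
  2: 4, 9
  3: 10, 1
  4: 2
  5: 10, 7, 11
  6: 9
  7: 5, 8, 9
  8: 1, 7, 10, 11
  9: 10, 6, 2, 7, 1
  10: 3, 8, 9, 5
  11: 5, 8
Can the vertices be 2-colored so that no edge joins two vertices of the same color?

Yes

A valid 2-coloring puts {3, 4, 5, 8, 9} on one side and {1, 2, 6, 7, 10, 11} on the other; every edge crosses between the two sides.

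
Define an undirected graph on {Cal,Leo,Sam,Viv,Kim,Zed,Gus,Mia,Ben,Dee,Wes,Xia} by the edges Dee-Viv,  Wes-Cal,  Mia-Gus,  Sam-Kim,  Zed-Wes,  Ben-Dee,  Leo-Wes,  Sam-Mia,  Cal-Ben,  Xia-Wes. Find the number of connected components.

2

Component: {Sam, Kim, Gus, Mia}
Component: {Cal, Leo, Viv, Zed, Ben, Dee, Wes, Xia}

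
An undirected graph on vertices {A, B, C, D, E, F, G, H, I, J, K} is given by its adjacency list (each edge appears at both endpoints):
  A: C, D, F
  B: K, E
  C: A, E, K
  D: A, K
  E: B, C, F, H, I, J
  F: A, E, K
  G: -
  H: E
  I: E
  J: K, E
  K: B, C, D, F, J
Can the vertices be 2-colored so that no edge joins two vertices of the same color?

Yes

A valid 2-coloring puts {B, C, D, F, G, H, I, J} on one side and {A, E, K} on the other; every edge crosses between the two sides.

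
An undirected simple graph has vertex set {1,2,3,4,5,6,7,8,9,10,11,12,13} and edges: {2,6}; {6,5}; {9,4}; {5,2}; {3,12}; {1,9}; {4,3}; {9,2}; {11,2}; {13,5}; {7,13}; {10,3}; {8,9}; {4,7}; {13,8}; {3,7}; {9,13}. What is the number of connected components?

1

Component: {1, 2, 3, 4, 5, 6, 7, 8, 9, 10, 11, 12, 13}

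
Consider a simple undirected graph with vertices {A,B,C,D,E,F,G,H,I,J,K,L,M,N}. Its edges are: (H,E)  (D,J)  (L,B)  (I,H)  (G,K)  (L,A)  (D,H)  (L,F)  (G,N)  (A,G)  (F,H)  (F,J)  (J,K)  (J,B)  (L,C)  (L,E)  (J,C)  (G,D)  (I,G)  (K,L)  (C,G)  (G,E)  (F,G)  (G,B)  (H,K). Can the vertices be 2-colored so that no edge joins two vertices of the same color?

Yes

Color {G, H, J, L, M} black and {A, B, C, D, E, F, I, K, N} white. No edge joins two same-colored vertices, so the graph is bipartite.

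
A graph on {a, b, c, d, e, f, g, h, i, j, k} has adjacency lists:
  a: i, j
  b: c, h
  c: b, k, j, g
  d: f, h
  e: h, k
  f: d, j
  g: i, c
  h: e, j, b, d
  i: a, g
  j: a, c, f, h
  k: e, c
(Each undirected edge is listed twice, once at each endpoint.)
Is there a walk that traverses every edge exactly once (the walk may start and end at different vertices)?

Yes

Degrees: a:2, b:2, c:4, d:2, e:2, f:2, g:2, h:4, i:2, j:4, k:2
Odd-degree vertices: none (0 total).
With 0 odd-degree vertices and all edges in one connected piece, an Eulerian trail exists.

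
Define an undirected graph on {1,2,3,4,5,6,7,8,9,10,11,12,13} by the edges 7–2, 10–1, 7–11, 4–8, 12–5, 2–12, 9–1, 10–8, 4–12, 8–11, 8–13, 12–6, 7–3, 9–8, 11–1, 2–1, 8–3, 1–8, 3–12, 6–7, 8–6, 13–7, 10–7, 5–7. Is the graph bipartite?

No

The cycle 8-1-11-8 has length 3, which is odd, so the graph is not bipartite.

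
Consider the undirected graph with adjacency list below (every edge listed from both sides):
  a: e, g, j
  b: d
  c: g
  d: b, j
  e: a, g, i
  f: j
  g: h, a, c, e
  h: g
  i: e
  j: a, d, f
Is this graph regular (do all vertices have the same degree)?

No

Degrees: a:3, b:1, c:1, d:2, e:3, f:1, g:4, h:1, i:1, j:3
Vertex b has degree 1 while g has degree 4, so the graph is not regular.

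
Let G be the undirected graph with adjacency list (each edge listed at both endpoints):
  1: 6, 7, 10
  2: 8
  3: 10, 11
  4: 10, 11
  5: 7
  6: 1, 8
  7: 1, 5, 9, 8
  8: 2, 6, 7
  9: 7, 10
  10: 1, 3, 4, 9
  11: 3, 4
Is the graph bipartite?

Yes

Color {2, 6, 7, 10, 11} black and {1, 3, 4, 5, 8, 9} white. No edge joins two same-colored vertices, so the graph is bipartite.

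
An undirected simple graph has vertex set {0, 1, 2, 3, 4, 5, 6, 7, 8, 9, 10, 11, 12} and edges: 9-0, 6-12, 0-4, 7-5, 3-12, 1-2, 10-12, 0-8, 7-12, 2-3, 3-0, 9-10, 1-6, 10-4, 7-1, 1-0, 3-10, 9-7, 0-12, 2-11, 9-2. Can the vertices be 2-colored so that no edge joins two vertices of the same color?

No

10-3-12-10 is an odd cycle (length 3), and a bipartite graph can contain only even cycles.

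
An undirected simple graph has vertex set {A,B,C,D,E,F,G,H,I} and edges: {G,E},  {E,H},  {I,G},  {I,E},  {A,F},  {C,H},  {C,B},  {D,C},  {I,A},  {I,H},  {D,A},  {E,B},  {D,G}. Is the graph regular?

Degrees: A:3, B:2, C:3, D:3, E:4, F:1, G:3, H:3, I:4
Degrees are not all equal (e.g. deg(F)=1 but deg(E)=4); not regular.

No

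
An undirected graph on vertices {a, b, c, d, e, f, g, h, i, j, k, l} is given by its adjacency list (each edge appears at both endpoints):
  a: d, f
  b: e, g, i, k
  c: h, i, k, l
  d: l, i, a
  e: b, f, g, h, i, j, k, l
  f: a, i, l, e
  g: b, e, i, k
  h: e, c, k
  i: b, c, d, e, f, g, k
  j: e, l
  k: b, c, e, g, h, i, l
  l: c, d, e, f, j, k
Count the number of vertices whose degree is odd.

Degrees: a:2, b:4, c:4, d:3, e:8, f:4, g:4, h:3, i:7, j:2, k:7, l:6
Odd-degree vertices: d, h, i, k.

4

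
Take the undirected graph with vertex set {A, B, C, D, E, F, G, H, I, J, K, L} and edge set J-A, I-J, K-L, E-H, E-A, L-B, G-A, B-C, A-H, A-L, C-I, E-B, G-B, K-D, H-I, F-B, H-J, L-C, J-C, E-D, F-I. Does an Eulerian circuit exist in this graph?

No

Degrees: A:5, B:5, C:4, D:2, E:4, F:2, G:2, H:4, I:4, J:4, K:2, L:4
A, B have odd degree; an Eulerian circuit needs every degree to be even, so none exists.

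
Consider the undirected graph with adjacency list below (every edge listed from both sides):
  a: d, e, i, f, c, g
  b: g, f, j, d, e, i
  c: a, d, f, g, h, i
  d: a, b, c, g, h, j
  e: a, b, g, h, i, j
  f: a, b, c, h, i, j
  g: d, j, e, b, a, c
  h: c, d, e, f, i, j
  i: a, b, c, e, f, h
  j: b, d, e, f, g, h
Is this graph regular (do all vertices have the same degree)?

Degrees: a:6, b:6, c:6, d:6, e:6, f:6, g:6, h:6, i:6, j:6
All degrees equal 6; the graph is regular.

Yes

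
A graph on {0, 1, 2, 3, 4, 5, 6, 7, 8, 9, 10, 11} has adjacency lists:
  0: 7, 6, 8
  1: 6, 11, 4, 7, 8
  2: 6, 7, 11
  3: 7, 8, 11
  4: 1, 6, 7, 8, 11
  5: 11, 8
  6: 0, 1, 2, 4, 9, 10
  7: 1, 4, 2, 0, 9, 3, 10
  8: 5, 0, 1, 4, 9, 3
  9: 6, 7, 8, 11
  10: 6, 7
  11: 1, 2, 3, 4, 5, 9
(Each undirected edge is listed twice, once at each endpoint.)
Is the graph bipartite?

4-1-11-4 is an odd cycle (length 3), and a bipartite graph can contain only even cycles.

No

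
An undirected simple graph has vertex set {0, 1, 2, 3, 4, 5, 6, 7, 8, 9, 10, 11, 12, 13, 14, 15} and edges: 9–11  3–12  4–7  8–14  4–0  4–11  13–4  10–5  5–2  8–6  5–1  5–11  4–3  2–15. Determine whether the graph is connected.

Component: {6, 8, 14}
Component: {0, 1, 2, 3, 4, 5, 7, 9, 10, 11, 12, 13, 15}
There are 2 separate components, so the graph is not connected.

No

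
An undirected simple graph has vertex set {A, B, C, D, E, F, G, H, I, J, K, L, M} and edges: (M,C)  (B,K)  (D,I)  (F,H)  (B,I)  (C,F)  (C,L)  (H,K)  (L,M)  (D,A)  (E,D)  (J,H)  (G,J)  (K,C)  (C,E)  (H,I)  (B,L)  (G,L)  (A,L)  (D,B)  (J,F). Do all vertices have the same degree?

No

Degrees: A:2, B:4, C:5, D:4, E:2, F:3, G:2, H:4, I:3, J:3, K:3, L:5, M:2
Vertex A has degree 2 while C has degree 5, so the graph is not regular.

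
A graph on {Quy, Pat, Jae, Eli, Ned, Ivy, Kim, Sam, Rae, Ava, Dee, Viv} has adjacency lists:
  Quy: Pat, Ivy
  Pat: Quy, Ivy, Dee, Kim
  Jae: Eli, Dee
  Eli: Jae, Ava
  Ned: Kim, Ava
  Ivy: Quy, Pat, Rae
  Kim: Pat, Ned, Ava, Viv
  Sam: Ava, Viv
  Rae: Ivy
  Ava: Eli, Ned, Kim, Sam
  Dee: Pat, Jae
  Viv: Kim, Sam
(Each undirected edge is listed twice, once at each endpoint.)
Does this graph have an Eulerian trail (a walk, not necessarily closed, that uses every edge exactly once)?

Degrees: Quy:2, Pat:4, Jae:2, Eli:2, Ned:2, Ivy:3, Kim:4, Sam:2, Rae:1, Ava:4, Dee:2, Viv:2
Odd-degree vertices: Ivy, Rae (2 total).
The non-isolated vertices are connected and exactly 2 have odd degree, so an Eulerian trail exists (from Ivy to Rae).

Yes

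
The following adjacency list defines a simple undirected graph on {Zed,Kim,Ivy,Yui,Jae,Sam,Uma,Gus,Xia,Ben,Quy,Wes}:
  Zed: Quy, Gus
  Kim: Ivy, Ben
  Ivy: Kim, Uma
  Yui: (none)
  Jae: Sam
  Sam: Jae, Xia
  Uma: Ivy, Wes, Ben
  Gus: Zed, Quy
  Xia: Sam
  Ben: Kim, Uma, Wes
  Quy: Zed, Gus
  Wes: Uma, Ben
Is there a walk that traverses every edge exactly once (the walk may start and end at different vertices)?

Degrees: Zed:2, Kim:2, Ivy:2, Yui:0, Jae:1, Sam:2, Uma:3, Gus:2, Xia:1, Ben:3, Quy:2, Wes:2
Odd-degree vertices: Jae, Uma, Xia, Ben (4 total).
An Eulerian trail requires 0 or 2 odd-degree vertices; here there are 4.

No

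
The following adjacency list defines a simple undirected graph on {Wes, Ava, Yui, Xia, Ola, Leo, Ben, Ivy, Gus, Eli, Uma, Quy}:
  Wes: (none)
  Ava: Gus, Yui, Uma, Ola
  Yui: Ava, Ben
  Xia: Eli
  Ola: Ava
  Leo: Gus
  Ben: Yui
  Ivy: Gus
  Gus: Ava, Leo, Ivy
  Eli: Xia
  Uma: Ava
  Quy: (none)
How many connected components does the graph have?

Component: {Wes}
Component: {Quy}
Component: {Xia, Eli}
Component: {Ava, Yui, Ola, Leo, Ben, Ivy, Gus, Uma}

4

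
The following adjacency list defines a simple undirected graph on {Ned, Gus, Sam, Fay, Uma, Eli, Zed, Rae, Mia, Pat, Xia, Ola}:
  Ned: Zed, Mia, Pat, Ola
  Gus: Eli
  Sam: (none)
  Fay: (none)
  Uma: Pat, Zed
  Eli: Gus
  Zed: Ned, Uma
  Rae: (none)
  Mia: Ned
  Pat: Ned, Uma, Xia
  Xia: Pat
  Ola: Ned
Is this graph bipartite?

A valid 2-coloring puts {Sam, Fay, Eli, Zed, Rae, Mia, Pat, Ola} on one side and {Ned, Gus, Uma, Xia} on the other; every edge crosses between the two sides.

Yes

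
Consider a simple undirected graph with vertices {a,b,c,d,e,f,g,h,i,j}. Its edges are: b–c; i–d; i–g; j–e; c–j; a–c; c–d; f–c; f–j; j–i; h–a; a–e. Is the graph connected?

Starting from a and exploring outward reaches every vertex (a, e, h, c, j, f, b, d, i, g); the graph is connected.

Yes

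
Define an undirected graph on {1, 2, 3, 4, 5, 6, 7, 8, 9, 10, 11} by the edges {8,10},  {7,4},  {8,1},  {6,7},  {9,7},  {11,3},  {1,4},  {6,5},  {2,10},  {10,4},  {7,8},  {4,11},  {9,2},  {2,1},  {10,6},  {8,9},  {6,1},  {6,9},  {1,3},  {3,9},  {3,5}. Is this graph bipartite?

9-7-6-9 is an odd cycle (length 3), and a bipartite graph can contain only even cycles.

No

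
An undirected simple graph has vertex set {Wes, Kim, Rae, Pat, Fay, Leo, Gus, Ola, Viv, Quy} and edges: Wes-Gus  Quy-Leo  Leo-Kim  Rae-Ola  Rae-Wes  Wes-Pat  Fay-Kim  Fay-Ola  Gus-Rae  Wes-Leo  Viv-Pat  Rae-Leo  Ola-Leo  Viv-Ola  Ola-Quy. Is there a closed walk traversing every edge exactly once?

No

Degrees: Wes:4, Kim:2, Rae:4, Pat:2, Fay:2, Leo:5, Gus:2, Ola:5, Viv:2, Quy:2
Vertices with odd degree: Leo, Ola. An Eulerian circuit requires all degrees even.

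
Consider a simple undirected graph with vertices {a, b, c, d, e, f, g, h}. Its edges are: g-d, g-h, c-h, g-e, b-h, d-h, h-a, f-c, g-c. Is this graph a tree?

No

The graph has 8 vertices and 9 edges.
A tree on 8 vertices has exactly 7 edges; this graph has 9, so it contains a cycle and is not a tree.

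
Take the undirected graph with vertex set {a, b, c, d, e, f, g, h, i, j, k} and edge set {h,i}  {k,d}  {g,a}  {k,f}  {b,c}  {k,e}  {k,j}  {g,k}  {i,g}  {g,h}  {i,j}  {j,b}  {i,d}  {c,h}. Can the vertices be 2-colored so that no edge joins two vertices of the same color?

No

The cycle g-h-i-g has length 3, which is odd, so the graph is not bipartite.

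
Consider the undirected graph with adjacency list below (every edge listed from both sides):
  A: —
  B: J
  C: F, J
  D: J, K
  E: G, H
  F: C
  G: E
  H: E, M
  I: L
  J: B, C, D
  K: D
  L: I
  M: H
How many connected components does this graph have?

4

Component: {A}
Component: {I, L}
Component: {E, G, H, M}
Component: {B, C, D, F, J, K}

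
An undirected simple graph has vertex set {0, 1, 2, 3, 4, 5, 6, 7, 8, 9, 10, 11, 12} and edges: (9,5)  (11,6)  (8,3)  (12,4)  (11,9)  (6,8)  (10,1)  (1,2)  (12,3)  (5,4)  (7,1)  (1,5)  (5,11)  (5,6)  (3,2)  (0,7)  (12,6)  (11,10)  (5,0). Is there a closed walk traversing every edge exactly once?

No

Degrees: 0:2, 1:4, 2:2, 3:3, 4:2, 5:6, 6:4, 7:2, 8:2, 9:2, 10:2, 11:4, 12:3
3, 12 have odd degree; an Eulerian circuit needs every degree to be even, so none exists.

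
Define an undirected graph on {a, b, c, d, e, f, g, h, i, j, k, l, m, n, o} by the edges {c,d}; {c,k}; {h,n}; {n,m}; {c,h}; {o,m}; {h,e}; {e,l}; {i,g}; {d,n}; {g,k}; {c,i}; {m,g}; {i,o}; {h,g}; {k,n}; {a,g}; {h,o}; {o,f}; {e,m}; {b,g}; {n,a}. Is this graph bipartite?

Yes

Partition the vertices as {c, e, g, j, n, o} vs {a, b, d, f, h, i, k, l, m}. Each listed edge has one endpoint in each part, so the graph is bipartite.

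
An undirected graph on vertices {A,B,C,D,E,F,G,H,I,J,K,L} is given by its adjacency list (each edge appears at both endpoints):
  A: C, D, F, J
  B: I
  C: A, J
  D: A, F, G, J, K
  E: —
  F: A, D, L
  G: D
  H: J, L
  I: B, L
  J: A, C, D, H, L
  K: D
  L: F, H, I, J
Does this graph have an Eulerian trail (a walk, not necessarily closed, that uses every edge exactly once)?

No

Degrees: A:4, B:1, C:2, D:5, E:0, F:3, G:1, H:2, I:2, J:5, K:1, L:4
Odd-degree vertices: B, D, F, G, J, K (6 total).
An Eulerian trail requires 0 or 2 odd-degree vertices; here there are 6.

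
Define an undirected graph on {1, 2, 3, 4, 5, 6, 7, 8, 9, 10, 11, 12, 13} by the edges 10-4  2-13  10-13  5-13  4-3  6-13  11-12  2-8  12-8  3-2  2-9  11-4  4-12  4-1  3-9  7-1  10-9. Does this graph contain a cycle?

Yes

The graph has 13 vertices, 17 edges, and 1 connected component.
Since 17 > 13 - 1, a cycle must exist; for instance 4-10-13-2-8-12-4.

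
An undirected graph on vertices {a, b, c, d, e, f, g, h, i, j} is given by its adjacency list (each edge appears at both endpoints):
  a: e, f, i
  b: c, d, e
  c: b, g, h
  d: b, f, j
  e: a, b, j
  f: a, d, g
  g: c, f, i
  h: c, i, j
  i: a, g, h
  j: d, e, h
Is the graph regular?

Degrees: a:3, b:3, c:3, d:3, e:3, f:3, g:3, h:3, i:3, j:3
All degrees equal 3; the graph is regular.

Yes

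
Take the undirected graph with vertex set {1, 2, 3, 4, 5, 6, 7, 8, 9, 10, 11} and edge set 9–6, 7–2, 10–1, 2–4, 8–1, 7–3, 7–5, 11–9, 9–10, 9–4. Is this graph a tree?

The graph has 11 vertices and 10 edges.
Connected and |E| = |V| - 1, which characterizes a tree.

Yes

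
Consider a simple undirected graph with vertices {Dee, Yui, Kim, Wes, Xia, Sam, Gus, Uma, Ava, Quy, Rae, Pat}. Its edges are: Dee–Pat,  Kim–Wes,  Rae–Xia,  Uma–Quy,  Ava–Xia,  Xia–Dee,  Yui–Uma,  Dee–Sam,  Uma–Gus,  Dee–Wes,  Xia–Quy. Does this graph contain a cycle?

No

The graph has 12 vertices, 11 edges, and 1 connected component.
A forest on 12 vertices with 1 component has exactly 11 edges, which matches — so no cycle.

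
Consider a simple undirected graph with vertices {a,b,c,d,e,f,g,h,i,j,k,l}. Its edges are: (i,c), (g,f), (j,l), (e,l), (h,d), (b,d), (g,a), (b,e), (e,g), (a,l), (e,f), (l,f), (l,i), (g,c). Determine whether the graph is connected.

No

Component: {k}
Component: {a, b, c, d, e, f, g, h, i, j, l}
There are 2 separate components, so the graph is not connected.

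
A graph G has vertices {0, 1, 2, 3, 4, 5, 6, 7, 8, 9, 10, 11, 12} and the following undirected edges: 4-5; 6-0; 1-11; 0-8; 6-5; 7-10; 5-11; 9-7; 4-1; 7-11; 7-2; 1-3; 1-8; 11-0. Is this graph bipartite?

Yes

A valid 2-coloring puts {2, 3, 4, 6, 8, 9, 10, 11, 12} on one side and {0, 1, 5, 7} on the other; every edge crosses between the two sides.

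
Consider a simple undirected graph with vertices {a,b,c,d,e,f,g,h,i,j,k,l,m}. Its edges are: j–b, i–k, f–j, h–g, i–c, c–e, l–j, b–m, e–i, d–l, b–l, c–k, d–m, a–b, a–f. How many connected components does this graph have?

3

Component: {g, h}
Component: {c, e, i, k}
Component: {a, b, d, f, j, l, m}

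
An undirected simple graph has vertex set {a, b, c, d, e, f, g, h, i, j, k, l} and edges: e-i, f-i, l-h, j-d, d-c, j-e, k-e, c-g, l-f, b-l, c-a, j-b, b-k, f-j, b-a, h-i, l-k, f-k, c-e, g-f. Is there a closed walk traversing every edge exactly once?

No

Degrees: a:2, b:4, c:4, d:2, e:4, f:5, g:2, h:2, i:3, j:4, k:4, l:4
Vertices with odd degree: f, i. An Eulerian circuit requires all degrees even.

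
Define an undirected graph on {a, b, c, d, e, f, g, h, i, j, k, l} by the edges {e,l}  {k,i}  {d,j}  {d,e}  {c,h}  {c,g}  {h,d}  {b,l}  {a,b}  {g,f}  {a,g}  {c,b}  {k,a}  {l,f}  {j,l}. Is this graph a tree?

No

|V| = 12, |E| = 15.
Connected but with 15 > 11 edges, so it has a cycle and is not a tree.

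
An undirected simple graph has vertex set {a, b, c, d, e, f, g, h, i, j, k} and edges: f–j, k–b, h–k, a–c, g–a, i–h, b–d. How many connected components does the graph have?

4

Component: {e}
Component: {f, j}
Component: {a, c, g}
Component: {b, d, h, i, k}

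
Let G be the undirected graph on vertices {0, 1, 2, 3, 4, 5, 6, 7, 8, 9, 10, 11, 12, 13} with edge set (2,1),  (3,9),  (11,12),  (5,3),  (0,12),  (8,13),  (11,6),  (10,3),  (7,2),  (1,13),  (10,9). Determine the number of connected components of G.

4

Component: {4}
Component: {0, 6, 11, 12}
Component: {3, 5, 9, 10}
Component: {1, 2, 7, 8, 13}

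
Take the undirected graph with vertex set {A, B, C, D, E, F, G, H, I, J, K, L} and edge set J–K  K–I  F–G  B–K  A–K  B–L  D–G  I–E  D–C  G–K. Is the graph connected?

No

Component: {H}
Component: {A, B, C, D, E, F, G, I, J, K, L}
No edge joins these 2 groups, so the graph is disconnected.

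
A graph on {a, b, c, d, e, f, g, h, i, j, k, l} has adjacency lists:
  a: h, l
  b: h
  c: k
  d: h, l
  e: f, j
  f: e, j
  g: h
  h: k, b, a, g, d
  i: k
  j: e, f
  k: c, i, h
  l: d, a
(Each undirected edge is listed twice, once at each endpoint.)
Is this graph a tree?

|V| = 12, |E| = 12.
It is not connected, so it is not a tree.

No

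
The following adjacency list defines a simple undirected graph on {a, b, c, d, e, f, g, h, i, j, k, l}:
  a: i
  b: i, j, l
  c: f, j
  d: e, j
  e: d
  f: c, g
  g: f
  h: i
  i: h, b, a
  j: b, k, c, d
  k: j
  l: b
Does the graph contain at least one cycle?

|V| = 12, |E| = 11, number of components = 1.
A forest on 12 vertices with 1 component has exactly 11 edges, which matches — so no cycle.

No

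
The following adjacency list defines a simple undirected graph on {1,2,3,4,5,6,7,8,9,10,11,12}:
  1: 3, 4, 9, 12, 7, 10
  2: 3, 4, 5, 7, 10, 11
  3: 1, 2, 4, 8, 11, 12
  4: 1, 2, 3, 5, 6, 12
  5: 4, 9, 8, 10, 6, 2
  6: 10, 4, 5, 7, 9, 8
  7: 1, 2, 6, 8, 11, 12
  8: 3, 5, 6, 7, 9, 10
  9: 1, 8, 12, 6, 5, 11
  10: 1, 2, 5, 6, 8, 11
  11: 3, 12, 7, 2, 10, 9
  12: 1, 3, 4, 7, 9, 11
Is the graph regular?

Degrees: 1:6, 2:6, 3:6, 4:6, 5:6, 6:6, 7:6, 8:6, 9:6, 10:6, 11:6, 12:6
All degrees equal 6; the graph is regular.

Yes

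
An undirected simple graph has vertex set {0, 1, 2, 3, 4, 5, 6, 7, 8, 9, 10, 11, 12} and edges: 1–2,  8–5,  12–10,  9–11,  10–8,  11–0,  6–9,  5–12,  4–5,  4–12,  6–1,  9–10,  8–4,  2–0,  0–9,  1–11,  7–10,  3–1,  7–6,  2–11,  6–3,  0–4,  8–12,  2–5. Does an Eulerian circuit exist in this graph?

Yes

Degrees: 0:4, 1:4, 2:4, 3:2, 4:4, 5:4, 6:4, 7:2, 8:4, 9:4, 10:4, 11:4, 12:4
All degrees are even and the non-isolated vertices are connected — an Eulerian circuit exists.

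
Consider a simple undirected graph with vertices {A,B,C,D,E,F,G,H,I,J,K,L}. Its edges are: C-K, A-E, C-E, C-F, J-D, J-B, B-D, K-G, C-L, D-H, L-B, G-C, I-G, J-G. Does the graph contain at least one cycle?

Yes

The graph has 12 vertices, 14 edges, and 1 connected component.
Since 14 > 12 - 1, a cycle must exist; for instance C-G-J-D-B-L-C.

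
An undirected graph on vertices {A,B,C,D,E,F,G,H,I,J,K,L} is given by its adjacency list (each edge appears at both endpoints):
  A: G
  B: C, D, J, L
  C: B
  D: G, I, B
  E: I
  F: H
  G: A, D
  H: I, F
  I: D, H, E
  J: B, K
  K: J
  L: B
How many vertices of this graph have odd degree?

8

Degrees: A:1, B:4, C:1, D:3, E:1, F:1, G:2, H:2, I:3, J:2, K:1, L:1
Odd-degree vertices: A, C, D, E, F, I, K, L.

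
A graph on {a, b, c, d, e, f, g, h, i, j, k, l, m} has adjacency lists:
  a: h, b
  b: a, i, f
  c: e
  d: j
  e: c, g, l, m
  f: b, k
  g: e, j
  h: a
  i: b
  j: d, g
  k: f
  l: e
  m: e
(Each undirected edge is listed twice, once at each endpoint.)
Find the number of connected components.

2

Component: {a, b, f, h, i, k}
Component: {c, d, e, g, j, l, m}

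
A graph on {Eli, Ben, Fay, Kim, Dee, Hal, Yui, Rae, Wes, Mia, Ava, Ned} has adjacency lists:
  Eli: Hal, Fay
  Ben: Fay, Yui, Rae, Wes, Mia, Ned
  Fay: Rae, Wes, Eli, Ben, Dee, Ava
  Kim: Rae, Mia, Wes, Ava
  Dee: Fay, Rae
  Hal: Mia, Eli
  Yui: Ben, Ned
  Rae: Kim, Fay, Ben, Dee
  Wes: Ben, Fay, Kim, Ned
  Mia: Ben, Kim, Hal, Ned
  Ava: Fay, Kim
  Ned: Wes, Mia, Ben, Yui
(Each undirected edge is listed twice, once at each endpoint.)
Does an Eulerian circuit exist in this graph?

Degrees: Eli:2, Ben:6, Fay:6, Kim:4, Dee:2, Hal:2, Yui:2, Rae:4, Wes:4, Mia:4, Ava:2, Ned:4
Every vertex has even degree and the edges form a single connected piece, so an Eulerian circuit exists.

Yes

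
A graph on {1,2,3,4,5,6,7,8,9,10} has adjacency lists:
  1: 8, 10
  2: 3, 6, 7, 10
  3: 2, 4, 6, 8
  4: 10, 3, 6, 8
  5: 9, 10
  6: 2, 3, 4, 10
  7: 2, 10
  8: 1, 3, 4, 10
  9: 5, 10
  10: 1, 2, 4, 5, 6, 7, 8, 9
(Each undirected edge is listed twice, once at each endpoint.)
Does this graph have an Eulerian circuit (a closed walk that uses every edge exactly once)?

Degrees: 1:2, 2:4, 3:4, 4:4, 5:2, 6:4, 7:2, 8:4, 9:2, 10:8
All degrees are even and the non-isolated vertices are connected — an Eulerian circuit exists.

Yes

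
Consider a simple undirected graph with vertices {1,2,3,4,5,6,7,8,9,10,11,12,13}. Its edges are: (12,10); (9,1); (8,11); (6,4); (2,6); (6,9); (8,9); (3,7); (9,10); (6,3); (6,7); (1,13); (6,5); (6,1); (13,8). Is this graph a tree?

No

|V| = 13, |E| = 15.
Connected but with 15 > 12 edges, so it has a cycle and is not a tree.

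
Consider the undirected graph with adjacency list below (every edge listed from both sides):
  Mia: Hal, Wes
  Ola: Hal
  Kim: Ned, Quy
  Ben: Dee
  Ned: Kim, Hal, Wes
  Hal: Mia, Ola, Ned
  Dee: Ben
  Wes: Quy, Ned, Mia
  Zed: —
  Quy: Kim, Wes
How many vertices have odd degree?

6

Degrees: Mia:2, Ola:1, Kim:2, Ben:1, Ned:3, Hal:3, Dee:1, Wes:3, Zed:0, Quy:2
Odd-degree vertices: Ola, Ben, Ned, Hal, Dee, Wes.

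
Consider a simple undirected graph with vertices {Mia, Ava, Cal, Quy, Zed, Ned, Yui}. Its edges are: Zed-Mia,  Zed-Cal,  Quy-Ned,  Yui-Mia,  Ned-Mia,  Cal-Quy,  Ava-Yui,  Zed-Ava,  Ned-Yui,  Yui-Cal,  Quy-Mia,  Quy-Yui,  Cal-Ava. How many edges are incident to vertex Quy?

Neighbors of Quy: Mia, Cal, Ned, Yui.

4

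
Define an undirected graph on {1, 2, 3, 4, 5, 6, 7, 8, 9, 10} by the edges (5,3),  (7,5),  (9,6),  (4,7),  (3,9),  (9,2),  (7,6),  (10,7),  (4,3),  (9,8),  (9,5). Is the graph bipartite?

No

3-9-5-3 is an odd cycle (length 3), and a bipartite graph can contain only even cycles.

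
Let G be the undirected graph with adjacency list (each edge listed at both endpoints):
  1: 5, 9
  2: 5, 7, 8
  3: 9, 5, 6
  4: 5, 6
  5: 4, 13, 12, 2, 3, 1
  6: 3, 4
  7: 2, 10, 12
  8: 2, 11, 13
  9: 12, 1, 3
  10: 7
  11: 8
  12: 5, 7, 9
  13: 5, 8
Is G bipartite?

Yes

A valid 2-coloring puts {5, 6, 7, 8, 9} on one side and {1, 2, 3, 4, 10, 11, 12, 13} on the other; every edge crosses between the two sides.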